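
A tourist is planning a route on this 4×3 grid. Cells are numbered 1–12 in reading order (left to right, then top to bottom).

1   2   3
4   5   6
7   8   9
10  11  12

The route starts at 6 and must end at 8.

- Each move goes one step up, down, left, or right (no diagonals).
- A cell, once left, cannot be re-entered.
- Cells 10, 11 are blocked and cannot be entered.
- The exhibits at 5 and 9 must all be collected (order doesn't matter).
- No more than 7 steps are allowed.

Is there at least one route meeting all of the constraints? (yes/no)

Exhausting the options from 6, every branch either dead-ends against blocked cells, would have to re-enter a cell already used, runs past the 7-move limit, or reaches the goal with a constraint still unmet.

no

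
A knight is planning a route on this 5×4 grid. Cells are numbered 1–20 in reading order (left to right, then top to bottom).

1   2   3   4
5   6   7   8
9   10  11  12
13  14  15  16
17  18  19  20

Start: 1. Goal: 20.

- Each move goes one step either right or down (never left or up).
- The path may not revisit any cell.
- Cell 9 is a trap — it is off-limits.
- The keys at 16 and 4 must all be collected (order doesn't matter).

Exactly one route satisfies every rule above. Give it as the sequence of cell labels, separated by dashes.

Moves only go right or down, so the column and row indices never decrease.
Route from 1: 3× right (reaching 4), 4× down (reaching 20) — 7 moves in all.
Check: all required cells visited.

1 - 2 - 3 - 4 - 8 - 12 - 16 - 20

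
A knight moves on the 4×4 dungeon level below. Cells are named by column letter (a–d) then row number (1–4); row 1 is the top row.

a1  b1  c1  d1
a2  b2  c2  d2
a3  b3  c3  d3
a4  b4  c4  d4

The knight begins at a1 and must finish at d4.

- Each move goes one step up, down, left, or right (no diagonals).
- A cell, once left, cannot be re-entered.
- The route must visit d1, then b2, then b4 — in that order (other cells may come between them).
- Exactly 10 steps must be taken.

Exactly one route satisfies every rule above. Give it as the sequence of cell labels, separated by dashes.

The waypoints must appear in the order d1, b2, b4, with no cell reused.
Route from a1: right 3 to d1, down 1 to d2, left 2 to b2, down 2 to b4, right 2 to d4 — 10 moves in all.
Check: order respected (d1 at step 3, b2 at step 6, b4 at step 8); 10 moves as required.

a1 - b1 - c1 - d1 - d2 - c2 - b2 - b3 - b4 - c4 - d4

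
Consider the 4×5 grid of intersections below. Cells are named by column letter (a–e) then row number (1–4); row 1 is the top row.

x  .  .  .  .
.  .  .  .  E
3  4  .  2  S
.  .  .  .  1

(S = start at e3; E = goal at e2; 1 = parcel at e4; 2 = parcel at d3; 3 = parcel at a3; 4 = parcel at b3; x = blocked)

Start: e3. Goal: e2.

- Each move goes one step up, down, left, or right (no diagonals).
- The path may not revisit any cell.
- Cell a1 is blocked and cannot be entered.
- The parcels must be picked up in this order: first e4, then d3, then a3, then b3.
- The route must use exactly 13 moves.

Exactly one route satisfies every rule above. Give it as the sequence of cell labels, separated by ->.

e3 -> e4 -> d4 -> d3 -> c3 -> c4 -> b4 -> a4 -> a3 -> b3 -> b2 -> c2 -> d2 -> e2

The waypoints must appear in the order e4, d3, a3, b3, with no cell reused.
Route from e3: down to e4, left to d4, up to d3, left to c3, down to c4, 2× left (reaching a4), up to a3, right to b3, up to b2, 3× right (reaching e2) — 13 moves in all.
Check: order respected (1 at step 1, 2 at step 3, 3 at step 8, 4 at step 9); 13 moves as required.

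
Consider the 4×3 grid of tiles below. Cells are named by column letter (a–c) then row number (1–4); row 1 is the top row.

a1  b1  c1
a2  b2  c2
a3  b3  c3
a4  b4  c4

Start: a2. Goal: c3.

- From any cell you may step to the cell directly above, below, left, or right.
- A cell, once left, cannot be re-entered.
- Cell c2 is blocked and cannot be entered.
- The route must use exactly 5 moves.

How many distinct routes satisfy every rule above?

5

Need simple routes of exactly 5 moves from a2 to c3 (Manhattan distance 3, so 1 moves are spent on a detour and 1 undoing it).
Enumerating: a2 a1 b1 b2 b3 c3 | a2 a3 a4 b4 b3 c3 | a2 a3 a4 b4 c4 c3 | a2 a3 b3 b4 c4 c3 | a2 b2 b3 b4 c4 c3.
That gives 5 routes.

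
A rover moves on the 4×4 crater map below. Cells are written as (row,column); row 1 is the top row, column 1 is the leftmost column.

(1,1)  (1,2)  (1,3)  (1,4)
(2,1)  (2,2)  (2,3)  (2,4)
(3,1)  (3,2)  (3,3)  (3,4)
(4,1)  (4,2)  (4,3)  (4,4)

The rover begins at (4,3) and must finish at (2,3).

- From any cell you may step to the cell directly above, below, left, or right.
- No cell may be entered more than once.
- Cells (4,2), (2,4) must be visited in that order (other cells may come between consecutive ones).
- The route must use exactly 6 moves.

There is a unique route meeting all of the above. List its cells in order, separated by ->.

The waypoints must appear in the order (4,2), (2,4), with no cell reused.
Route from (4,3): left to (4,2), up to (3,2), 2× right (reaching (3,4)), up to (2,4), left to (2,3) — 6 moves in all.
Check: order respected ((4,2) at step 1, (2,4) at step 5); 6 moves as required.

(4,3) -> (4,2) -> (3,2) -> (3,3) -> (3,4) -> (2,4) -> (2,3)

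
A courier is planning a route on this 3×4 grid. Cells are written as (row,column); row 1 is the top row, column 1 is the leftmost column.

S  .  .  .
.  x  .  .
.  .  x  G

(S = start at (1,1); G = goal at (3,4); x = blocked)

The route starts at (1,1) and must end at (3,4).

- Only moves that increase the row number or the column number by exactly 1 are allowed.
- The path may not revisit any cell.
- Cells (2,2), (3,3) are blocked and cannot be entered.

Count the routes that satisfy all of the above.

2

A right/down-only route from (1,1) to (3,4) makes exactly 2 down-moves and 3 right-moves in some order.
With no other constraints that would be C(5,2) = 10 routes.
Subtract routes through each blocked cell (inclusion–exclusion for overlaps): − through (2,2): 6 − through (3,3): 6 + through (2,2)&(3,3): 4 → 2.
That gives 2 routes.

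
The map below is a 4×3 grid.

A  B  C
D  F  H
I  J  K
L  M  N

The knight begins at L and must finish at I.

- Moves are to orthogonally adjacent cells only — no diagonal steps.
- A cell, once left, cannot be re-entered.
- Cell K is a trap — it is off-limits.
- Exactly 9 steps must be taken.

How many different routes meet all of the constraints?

1

Need simple routes of exactly 9 moves from L to I (Manhattan distance 1, so 4 moves are spent on a detour and 4 undoing it).
Enumerating: L M J F H C B A D I.
That gives 1 route.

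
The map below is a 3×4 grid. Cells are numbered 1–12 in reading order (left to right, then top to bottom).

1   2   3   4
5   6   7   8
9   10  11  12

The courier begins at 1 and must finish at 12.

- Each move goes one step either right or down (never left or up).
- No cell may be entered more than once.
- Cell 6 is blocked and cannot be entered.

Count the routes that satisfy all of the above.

A right/down-only route from 1 to 12 makes exactly 2 down-moves and 3 right-moves in some order.
With no other constraints that would be C(5,2) = 10 routes.
Subtract routes through each blocked cell (inclusion–exclusion for overlaps): − through 6: 6 → 4.
That gives 4 routes.

4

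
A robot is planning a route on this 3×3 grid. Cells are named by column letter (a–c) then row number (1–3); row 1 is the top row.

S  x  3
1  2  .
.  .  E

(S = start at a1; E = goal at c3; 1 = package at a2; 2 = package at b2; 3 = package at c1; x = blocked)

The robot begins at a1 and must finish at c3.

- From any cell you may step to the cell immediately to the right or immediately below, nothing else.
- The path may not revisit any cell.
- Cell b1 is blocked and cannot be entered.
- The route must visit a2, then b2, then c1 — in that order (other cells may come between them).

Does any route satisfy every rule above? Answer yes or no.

no

c1 lies above b2, so going from b2 to c1 would need an upward move — but moves only go right/down, so b2 cannot be visited before c1.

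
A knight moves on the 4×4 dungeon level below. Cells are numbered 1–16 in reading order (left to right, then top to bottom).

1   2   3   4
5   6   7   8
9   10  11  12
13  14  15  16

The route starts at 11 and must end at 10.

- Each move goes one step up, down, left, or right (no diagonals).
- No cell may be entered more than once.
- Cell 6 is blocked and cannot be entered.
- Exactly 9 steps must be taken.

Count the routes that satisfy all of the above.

6

Need simple routes of exactly 9 moves from 11 to 10 (Manhattan distance 1, so 4 moves are spent on a detour and 4 undoing it).
Enumerating: 11 7 3 2 1 5 9 13 14 10 | 11 7 3 4 8 12 16 15 14 10 | 11 7 8 4 3 2 1 5 9 10 | 11 7 8 12 16 15 14 13 9 10 | 11 12 8 4 3 2 1 5 9 10 | 11 12 8 7 3 2 1 5 9 10.
That gives 6 routes.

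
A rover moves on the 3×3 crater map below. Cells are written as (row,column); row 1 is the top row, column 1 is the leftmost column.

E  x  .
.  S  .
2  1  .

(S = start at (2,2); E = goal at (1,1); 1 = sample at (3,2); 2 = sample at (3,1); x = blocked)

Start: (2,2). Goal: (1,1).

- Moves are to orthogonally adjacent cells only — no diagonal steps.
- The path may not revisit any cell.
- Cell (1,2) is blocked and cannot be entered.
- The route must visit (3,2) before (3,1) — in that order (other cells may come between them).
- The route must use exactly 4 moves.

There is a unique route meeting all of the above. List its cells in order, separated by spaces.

(2,2) (3,2) (3,1) (2,1) (1,1)

The waypoints must appear in the order (3,2), (3,1), with no cell reused.
Route from (2,2): down to (3,2), left to (3,1), 2× up (reaching (1,1)) — 4 moves in all.
Check: order respected (1 at step 1, 2 at step 2); 4 moves as required.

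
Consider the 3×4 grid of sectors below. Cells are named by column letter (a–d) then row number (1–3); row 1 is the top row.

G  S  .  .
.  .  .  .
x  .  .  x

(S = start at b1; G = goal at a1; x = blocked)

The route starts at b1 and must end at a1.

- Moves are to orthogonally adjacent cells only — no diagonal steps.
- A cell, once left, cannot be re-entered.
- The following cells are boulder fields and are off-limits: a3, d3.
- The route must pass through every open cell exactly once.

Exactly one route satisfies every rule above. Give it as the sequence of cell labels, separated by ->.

b1 -> c1 -> d1 -> d2 -> c2 -> c3 -> b3 -> b2 -> a2 -> a1

Need to visit all 10 open cells exactly once, starting at b1 and ending at a1.
Cell b3 has only two open neighbours (b2 and c3), so the path must pass straight through it: one of those is the cell it's entered from and the other is where it exits.
Route from b1: 2× right (reaching d1), down to d2, left to c2, down to c3, left to b3, up to b2, left to a2, up to a1 — 9 moves in all.
Check: all 10 open cells covered.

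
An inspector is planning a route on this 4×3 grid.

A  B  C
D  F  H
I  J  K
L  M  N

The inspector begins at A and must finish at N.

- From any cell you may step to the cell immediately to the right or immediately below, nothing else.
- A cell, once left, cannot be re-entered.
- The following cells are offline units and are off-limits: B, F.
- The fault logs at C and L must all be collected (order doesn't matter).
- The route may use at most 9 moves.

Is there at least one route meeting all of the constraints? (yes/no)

no

L is below but to the left of C: going C → L would need a leftward move and L → C an upward move, so no right/down-only route can visit both required cells.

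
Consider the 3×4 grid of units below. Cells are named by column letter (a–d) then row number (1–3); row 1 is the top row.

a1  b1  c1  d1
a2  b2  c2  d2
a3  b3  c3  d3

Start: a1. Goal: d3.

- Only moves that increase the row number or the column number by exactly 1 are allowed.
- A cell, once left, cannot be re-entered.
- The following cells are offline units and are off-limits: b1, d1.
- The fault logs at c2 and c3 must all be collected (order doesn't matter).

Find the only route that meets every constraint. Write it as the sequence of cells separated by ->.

a1 -> a2 -> b2 -> c2 -> c3 -> d3

Moves only go right or down, so the column and row indices never decrease.
Route from a1: down to a2, 2× right (reaching c2), down to c3, right to d3 — 5 moves in all.
Check: all required cells visited.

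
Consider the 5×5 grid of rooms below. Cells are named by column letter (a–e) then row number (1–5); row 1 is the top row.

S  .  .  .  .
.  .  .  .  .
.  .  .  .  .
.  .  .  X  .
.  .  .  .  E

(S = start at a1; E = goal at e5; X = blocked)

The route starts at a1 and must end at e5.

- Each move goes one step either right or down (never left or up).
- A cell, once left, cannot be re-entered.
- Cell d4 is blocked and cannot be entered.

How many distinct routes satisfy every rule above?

A right/down-only route from a1 to e5 makes exactly 4 down-moves and 4 right-moves in some order.
With no other constraints that would be C(8,4) = 70 routes.
Subtract routes through each blocked cell (inclusion–exclusion for overlaps): − through d4: 40 → 30.
That gives 30 routes.

30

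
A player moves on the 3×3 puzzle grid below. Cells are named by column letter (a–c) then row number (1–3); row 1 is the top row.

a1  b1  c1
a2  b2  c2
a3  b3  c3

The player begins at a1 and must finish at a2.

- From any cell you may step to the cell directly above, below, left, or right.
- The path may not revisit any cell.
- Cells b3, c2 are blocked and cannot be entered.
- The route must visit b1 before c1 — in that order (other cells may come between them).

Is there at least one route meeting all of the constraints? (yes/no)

c1 must be visited but has only one open neighbour (b1), and it is neither the start nor the goal — the route would have to enter and leave through b1, re-entering it.

no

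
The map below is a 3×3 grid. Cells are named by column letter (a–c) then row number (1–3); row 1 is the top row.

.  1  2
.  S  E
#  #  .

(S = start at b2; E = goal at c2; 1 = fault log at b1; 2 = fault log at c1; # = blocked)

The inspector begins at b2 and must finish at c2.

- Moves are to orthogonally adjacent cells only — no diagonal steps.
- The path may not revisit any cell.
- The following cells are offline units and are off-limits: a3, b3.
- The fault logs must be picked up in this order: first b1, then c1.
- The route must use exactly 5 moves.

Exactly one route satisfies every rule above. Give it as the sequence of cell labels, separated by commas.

The waypoints must appear in the order b1, c1, with no cell reused.
Route from b2: left 1 to a2, up 1 to a1, right 2 to c1, down 1 to c2 — 5 moves in all.
Check: order respected (1 at step 3, 2 at step 4); 5 moves as required.

b2, a2, a1, b1, c1, c2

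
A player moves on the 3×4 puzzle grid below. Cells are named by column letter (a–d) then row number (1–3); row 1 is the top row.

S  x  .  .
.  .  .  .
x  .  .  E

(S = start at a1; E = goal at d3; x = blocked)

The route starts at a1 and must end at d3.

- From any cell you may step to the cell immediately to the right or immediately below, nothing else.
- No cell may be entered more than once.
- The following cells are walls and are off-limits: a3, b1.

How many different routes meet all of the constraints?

A right/down-only route from a1 to d3 makes exactly 2 down-moves and 3 right-moves in some order.
With no other constraints that would be C(5,2) = 10 routes.
Subtract routes through each blocked cell (inclusion–exclusion for overlaps): − through b1: 6 − through a3: 1 → 3.
That gives 3 routes.

3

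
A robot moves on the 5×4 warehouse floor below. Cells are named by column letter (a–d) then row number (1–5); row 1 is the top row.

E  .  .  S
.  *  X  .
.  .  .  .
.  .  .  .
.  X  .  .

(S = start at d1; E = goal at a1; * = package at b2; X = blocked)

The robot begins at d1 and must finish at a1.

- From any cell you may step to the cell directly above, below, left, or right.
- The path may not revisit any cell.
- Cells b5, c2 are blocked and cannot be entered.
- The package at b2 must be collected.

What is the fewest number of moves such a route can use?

Any route passes through b2 somewhere between d1 and a1. Summing Manhattan distances along the two legs (d1 → b2 → a1) gives a lower bound of 3 + 2 = 5 moves.
A route of 5 moves achieves this: d1 → c1 → b1 → b2 → a2 → a1.
Since 5 matches the lower bound, it is optimal.

5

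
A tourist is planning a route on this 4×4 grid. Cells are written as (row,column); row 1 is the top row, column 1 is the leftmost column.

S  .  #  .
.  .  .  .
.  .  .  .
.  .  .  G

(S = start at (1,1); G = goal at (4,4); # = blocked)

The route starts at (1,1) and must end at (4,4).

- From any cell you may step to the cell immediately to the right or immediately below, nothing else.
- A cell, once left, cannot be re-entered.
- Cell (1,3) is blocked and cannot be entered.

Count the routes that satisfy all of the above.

16

A right/down-only route from (1,1) to (4,4) makes exactly 3 down-moves and 3 right-moves in some order.
With no other constraints that would be C(6,3) = 20 routes.
Subtract routes through each blocked cell (inclusion–exclusion for overlaps): − through (1,3): 4 → 16.
That gives 16 routes.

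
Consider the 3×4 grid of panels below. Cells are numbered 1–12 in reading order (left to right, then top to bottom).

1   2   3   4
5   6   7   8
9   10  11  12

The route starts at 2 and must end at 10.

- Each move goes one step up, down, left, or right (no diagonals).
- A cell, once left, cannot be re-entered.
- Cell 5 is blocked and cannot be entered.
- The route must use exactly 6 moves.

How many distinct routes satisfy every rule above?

5

Need simple routes of exactly 6 moves from 2 to 10 (Manhattan distance 2, so 2 moves are spent on a detour and 2 undoing it).
Enumerating: 2 6 7 8 12 11 10 | 2 3 7 8 12 11 10 | 2 3 4 8 12 11 10 | 2 3 4 8 7 11 10 | 2 3 4 8 7 6 10.
That gives 5 routes.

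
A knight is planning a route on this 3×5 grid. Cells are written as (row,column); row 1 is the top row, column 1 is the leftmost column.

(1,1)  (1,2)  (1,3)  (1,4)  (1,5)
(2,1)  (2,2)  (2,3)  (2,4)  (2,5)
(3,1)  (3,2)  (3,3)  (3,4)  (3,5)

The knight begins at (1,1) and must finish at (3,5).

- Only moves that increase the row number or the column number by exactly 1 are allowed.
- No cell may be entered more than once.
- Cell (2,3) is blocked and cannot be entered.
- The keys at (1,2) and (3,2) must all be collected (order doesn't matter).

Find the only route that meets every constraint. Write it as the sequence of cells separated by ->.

(1,1) -> (1,2) -> (2,2) -> (3,2) -> (3,3) -> (3,4) -> (3,5)

Moves only go right or down, so the column and row indices never decrease.
Route from (1,1): right to (1,2), 2× down (reaching (3,2)), 3× right (reaching (3,5)) — 6 moves in all.
Check: all required cells visited.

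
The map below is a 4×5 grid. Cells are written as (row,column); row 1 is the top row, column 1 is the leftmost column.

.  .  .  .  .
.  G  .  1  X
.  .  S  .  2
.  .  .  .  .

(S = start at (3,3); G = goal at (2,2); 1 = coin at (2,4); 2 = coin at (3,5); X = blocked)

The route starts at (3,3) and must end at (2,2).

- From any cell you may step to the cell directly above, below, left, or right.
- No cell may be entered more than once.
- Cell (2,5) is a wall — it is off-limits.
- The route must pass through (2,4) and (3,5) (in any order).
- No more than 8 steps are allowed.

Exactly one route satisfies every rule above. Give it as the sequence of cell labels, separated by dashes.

(3,3) - (4,3) - (4,4) - (4,5) - (3,5) - (3,4) - (2,4) - (2,3) - (2,2)

The budget equals the shortest possible length, so every move has to be on a shortest route through the required cells.
Route from (3,3): down to (4,3), 2× right (reaching (4,5)), up to (3,5), left to (3,4), up to (2,4), 2× left (reaching (2,2)) — 8 moves in all.
Check: all required cells visited; 8 ≤ 8 moves.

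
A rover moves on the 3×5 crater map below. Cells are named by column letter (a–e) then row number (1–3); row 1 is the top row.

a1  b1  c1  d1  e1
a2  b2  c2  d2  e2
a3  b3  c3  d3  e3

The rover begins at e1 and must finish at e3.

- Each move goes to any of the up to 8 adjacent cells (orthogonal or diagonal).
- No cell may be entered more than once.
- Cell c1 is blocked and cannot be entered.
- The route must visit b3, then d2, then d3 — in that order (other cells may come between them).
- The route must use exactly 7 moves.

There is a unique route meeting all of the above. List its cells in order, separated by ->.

e1 -> d1 -> c2 -> b3 -> c3 -> d2 -> d3 -> e3

The waypoints must appear in the order b3, d2, d3, with no cell reused.
Route from e1: left to d1, 2× down-left (reaching b3), right to c3, up-right to d2, down to d3, right to e3 — 7 moves in all.
Check: order respected (b3 at step 3, d2 at step 5, d3 at step 6); 7 moves as required.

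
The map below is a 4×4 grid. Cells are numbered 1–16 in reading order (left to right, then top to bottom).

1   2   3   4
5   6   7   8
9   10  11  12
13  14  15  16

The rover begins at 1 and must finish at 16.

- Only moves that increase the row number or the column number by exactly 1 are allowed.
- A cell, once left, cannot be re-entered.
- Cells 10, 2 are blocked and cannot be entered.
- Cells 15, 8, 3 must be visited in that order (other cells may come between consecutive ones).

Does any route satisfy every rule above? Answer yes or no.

8 lies above 15, so going from 15 to 8 would need an upward move — but moves only go right/down, so 15 cannot be visited before 8.

no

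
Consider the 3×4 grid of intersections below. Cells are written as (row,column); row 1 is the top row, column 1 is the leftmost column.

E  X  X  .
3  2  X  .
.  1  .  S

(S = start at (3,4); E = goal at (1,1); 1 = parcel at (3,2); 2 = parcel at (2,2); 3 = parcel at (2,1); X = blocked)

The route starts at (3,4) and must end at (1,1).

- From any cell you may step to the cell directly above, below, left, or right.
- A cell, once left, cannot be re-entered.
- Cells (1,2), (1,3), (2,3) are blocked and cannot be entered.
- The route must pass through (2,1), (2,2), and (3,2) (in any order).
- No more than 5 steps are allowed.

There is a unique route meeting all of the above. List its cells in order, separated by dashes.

(3,4) - (3,3) - (3,2) - (2,2) - (2,1) - (1,1)

Any route must reach (2,1), (2,2), and (3,2) and still end at (1,1) within 5 moves, so the order of the required stops is forced.
Route from (3,4): 2× left (reaching (3,2)), up to (2,2), left to (2,1), up to (1,1) — 5 moves in all.
Check: all required cells visited; 5 ≤ 5 moves.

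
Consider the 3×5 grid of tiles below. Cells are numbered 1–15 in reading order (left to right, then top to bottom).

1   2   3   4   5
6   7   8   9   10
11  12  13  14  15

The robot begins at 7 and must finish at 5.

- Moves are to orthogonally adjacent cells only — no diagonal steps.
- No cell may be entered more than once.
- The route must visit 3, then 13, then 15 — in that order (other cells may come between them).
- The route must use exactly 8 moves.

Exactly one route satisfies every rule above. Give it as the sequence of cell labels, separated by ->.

7 -> 2 -> 3 -> 8 -> 13 -> 14 -> 15 -> 10 -> 5

The waypoints must appear in the order 3, 13, 15, with no cell reused.
Route from 7: up 1 to 2, right 1 to 3, down 2 to 13, right 2 to 15, up 2 to 5 — 8 moves in all.
Check: order respected (3 at step 2, 13 at step 4, 15 at step 6); 8 moves as required.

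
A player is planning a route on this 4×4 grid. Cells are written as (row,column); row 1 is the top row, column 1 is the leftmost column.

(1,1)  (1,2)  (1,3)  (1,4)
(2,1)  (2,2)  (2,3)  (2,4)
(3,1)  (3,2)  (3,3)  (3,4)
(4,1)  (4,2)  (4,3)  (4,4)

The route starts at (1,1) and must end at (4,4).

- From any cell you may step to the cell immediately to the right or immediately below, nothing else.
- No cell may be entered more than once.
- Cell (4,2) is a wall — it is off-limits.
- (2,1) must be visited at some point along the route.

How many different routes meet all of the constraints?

7

A right/down-only route from (1,1) to (4,4) makes exactly 3 down-moves and 3 right-moves in some order.
With no other constraints that would be C(6,3) = 20 routes.
Split at (2,1) and multiply the segment counts (each segment already excludes blocked cells): (1,1)→(2,1): 1; (2,1)→(4,4): 7; product = 7.
That gives 7 routes.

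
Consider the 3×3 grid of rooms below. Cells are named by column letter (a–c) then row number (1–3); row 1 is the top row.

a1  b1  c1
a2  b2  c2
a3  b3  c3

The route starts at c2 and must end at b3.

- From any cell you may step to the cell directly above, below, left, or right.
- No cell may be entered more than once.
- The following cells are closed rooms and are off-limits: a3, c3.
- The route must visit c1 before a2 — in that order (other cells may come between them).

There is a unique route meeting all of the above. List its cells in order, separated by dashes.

c2 - c1 - b1 - a1 - a2 - b2 - b3

The waypoints must appear in the order c1, a2, with no cell reused.
Route from c2: up to c1, 2× left (reaching a1), down to a2, right to b2, down to b3 — 6 moves in all.
Check: order respected (c1 at step 1, a2 at step 4).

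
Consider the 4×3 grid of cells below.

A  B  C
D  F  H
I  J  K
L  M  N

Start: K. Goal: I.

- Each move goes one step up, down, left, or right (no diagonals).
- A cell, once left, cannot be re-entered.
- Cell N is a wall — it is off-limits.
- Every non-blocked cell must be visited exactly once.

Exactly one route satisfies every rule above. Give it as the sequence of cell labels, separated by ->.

Need to visit all 11 open cells exactly once, starting at K and ending at I.
Route from K: 2× up (reaching C), 2× left (reaching A), down to D, right to F, 2× down (reaching M), left to L, up to I — 10 moves in all.
Check: all 11 open cells covered.

K -> H -> C -> B -> A -> D -> F -> J -> M -> L -> I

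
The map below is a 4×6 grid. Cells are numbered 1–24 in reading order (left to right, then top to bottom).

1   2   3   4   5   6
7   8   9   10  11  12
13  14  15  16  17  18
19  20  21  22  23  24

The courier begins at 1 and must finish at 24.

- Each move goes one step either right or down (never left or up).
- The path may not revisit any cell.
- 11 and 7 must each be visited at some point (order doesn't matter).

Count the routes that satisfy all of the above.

A right/down-only route from 1 to 24 makes exactly 3 down-moves and 5 right-moves in some order.
With no other constraints that would be C(8,3) = 56 routes.
A monotone route can only reach the required cells in the order 7, 11, so split there and multiply the segment counts: 1→7: 1; 7→11: 1; 11→24: 3; product = 3.
That gives 3 routes.

3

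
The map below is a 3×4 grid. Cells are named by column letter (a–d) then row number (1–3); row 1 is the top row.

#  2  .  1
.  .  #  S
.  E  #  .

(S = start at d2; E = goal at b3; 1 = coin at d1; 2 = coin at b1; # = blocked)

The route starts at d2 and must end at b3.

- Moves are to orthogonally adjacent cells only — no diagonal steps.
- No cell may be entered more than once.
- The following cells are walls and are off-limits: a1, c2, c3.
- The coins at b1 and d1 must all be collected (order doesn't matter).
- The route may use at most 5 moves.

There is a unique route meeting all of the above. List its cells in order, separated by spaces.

d2 d1 c1 b1 b2 b3

The 5-move cap with required stops at b1, d1 leaves no slack for detours.
Route from d2: up 1 to d1, left 2 to b1, down 2 to b3 — 5 moves in all.
Check: all required cells visited; 5 ≤ 5 moves.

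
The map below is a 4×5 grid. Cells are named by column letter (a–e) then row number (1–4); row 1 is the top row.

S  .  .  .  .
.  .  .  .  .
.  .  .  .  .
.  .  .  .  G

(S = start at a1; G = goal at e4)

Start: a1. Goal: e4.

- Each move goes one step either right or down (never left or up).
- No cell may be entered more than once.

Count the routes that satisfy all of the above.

A right/down-only route from a1 to e4 makes exactly 3 down-moves and 4 right-moves in some order.
With no other constraints that would be C(7,3) = 35 routes.
That gives 35 routes.

35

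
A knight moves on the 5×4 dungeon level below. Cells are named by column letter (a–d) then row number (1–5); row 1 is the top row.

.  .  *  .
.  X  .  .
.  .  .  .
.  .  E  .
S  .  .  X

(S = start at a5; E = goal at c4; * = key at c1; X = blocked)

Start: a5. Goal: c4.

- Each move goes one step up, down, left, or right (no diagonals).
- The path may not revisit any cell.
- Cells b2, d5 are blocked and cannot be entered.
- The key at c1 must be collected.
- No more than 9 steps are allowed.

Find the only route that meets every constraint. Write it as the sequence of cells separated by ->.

The 9-move cap with required stops at c1 leaves no slack for detours.
Route from a5: up 4 to a1, right 2 to c1, down 3 to c4 — 9 moves in all.
Check: all required cells visited; 9 ≤ 9 moves.

a5 -> a4 -> a3 -> a2 -> a1 -> b1 -> c1 -> c2 -> c3 -> c4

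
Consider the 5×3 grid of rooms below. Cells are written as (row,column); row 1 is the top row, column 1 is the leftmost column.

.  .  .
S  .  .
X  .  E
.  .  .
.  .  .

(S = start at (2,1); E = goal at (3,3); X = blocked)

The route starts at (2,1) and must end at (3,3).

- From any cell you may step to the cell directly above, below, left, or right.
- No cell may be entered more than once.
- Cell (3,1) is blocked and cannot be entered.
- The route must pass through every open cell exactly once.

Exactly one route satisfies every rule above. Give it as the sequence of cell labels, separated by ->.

Need to visit all 14 open cells exactly once, starting at (2,1) and ending at (3,3).
Route from (2,1): up to (1,1), 2× right (reaching (1,3)), down to (2,3), left to (2,2), 2× down (reaching (4,2)), left to (4,1), down to (5,1), 2× right (reaching (5,3)), 2× up (reaching (3,3)) — 13 moves in all.
Check: all 14 open cells covered.

(2,1) -> (1,1) -> (1,2) -> (1,3) -> (2,3) -> (2,2) -> (3,2) -> (4,2) -> (4,1) -> (5,1) -> (5,2) -> (5,3) -> (4,3) -> (3,3)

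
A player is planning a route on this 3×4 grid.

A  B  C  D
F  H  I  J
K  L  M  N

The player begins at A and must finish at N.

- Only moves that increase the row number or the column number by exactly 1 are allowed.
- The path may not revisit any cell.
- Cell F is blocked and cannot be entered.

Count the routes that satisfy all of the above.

6

A right/down-only route from A to N makes exactly 2 down-moves and 3 right-moves in some order.
With no other constraints that would be C(5,2) = 10 routes.
Subtract routes through each blocked cell (inclusion–exclusion for overlaps): − through F: 4 → 6.
That gives 6 routes.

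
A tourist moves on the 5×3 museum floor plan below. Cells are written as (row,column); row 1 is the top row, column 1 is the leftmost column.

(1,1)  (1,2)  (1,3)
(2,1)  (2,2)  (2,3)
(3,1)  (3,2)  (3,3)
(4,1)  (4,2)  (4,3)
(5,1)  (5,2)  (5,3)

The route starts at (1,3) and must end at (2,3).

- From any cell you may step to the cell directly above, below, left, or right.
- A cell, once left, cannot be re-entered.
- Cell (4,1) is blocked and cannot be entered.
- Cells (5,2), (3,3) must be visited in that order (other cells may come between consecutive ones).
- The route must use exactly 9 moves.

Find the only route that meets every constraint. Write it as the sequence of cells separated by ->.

(1,3) -> (1,2) -> (2,2) -> (3,2) -> (4,2) -> (5,2) -> (5,3) -> (4,3) -> (3,3) -> (2,3)

The waypoints must appear in the order (5,2), (3,3), with no cell reused.
Route from (1,3): left 1 to (1,2), down 4 to (5,2), right 1 to (5,3), up 3 to (2,3) — 9 moves in all.
Check: order respected ((5,2) at step 5, (3,3) at step 8); 9 moves as required.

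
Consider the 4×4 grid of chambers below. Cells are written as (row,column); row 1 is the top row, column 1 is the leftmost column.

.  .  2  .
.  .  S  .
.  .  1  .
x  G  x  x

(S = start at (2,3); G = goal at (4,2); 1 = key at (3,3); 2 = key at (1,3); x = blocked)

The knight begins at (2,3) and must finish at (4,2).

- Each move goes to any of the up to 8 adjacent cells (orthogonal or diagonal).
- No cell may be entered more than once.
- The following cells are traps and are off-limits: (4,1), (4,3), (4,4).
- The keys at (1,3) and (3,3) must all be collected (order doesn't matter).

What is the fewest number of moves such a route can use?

Any route passes through (1,3) and (3,3) in some order between (2,3) and (4,2). Summing Chebyshev distances along each leg and taking the cheapest ordering ((2,3) → (1,3) → (3,3) → (4,2)) gives a lower bound of 1 + 2 + 1 = 4 moves.
A route of 4 moves achieves this: (2,3) → (1,3) → (2,2) → (3,3) → (4,2).
Since 4 matches the lower bound, it is optimal.

4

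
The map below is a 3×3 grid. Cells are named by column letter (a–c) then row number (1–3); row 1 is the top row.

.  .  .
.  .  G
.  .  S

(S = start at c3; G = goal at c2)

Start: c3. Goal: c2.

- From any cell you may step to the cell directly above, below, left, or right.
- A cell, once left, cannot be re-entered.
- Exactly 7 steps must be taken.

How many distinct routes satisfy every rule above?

Need simple routes of exactly 7 moves from c3 to c2 (Manhattan distance 1, so 3 moves are spent on a detour and 3 undoing it).
Enumerating: c3 b3 b2 a2 a1 b1 c1 c2 | c3 b3 a3 a2 a1 b1 b2 c2 | c3 b3 a3 a2 a1 b1 c1 c2 | c3 b3 a3 a2 b2 b1 c1 c2.
That gives 4 routes.

4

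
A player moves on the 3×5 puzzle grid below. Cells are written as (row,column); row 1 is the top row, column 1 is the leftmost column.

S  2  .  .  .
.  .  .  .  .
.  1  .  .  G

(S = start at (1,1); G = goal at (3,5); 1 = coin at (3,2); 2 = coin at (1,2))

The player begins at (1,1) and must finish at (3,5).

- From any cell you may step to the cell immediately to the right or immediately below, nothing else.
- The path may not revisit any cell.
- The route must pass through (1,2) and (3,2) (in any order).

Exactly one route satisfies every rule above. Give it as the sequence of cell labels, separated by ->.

(1,1) -> (1,2) -> (2,2) -> (3,2) -> (3,3) -> (3,4) -> (3,5)

Moves only go right or down, so the column and row indices never decrease.
Route from (1,1): right to (1,2), 2× down (reaching (3,2)), 3× right (reaching (3,5)) — 6 moves in all.
Check: all required cells visited.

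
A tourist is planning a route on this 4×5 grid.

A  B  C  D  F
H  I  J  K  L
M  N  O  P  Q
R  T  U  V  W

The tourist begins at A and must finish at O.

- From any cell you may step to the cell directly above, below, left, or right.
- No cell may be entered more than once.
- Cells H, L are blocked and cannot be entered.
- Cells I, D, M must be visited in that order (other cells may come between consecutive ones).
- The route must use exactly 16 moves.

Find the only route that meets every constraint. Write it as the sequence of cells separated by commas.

A, B, I, J, C, D, K, P, Q, W, V, U, T, R, M, N, O

The waypoints must appear in the order I, D, M, with no cell reused.
Route from A: right to B, down to I, right to J, up to C, right to D, 2× down (reaching P), right to Q, down to W, 4× left (reaching R), up to M, 2× right (reaching O) — 16 moves in all.
Check: order respected (I at step 2, D at step 5, M at step 14); 16 moves as required.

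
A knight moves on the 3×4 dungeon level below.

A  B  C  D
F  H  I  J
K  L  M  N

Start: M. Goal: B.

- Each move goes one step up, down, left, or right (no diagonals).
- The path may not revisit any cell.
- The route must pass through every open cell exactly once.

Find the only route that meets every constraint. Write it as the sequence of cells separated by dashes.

Need to visit all 12 open cells exactly once, starting at M and ending at B.
Cell D has only two open neighbours (J and C), so the path must pass straight through it: one of those is the cell it's entered from and the other is where it exits.
Route from M: right 1 to N, up 2 to D, left 1 to C, down 1 to I, left 1 to H, down 1 to L, left 1 to K, up 2 to A, right 1 to B — 11 moves in all.
Check: all 12 open cells covered.

M - N - J - D - C - I - H - L - K - F - A - B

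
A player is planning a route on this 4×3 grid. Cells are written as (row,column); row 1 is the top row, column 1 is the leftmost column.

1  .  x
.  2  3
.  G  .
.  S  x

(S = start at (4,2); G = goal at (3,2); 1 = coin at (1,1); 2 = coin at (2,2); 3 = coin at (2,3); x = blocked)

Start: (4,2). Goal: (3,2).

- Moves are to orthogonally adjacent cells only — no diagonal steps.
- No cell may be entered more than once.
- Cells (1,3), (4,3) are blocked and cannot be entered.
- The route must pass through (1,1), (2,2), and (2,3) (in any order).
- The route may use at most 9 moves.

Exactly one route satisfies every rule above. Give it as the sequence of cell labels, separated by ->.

The budget equals the shortest possible length, so every move has to be on a shortest route through the required cells.
Route from (4,2): left 1 to (4,1), up 3 to (1,1), right 1 to (1,2), down 1 to (2,2), right 1 to (2,3), down 1 to (3,3), left 1 to (3,2) — 9 moves in all.
Check: all required cells visited; 9 ≤ 9 moves.

(4,2) -> (4,1) -> (3,1) -> (2,1) -> (1,1) -> (1,2) -> (2,2) -> (2,3) -> (3,3) -> (3,2)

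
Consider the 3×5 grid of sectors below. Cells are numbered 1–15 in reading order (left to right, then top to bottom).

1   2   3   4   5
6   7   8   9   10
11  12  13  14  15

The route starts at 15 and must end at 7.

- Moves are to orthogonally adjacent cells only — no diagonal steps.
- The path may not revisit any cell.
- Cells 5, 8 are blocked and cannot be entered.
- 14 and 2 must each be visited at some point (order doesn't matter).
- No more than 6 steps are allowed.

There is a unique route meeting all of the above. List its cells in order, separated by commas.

Any route must reach 14 and 2 and still end at 7 within 6 moves, so the order of the required stops is forced.
Route from 15: left 1 to 14, up 2 to 4, left 2 to 2, down 1 to 7 — 6 moves in all.
Check: all required cells visited; 6 ≤ 6 moves.

15, 14, 9, 4, 3, 2, 7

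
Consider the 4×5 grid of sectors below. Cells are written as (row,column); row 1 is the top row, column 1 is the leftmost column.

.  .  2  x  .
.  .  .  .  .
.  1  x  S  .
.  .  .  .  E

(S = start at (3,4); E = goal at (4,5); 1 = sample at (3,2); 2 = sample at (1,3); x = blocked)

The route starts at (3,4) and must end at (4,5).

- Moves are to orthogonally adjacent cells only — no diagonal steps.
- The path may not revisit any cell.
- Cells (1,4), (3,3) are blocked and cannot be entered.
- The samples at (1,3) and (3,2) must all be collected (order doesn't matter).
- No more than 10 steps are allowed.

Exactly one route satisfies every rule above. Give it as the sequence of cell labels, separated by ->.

(3,4) -> (2,4) -> (2,3) -> (1,3) -> (1,2) -> (2,2) -> (3,2) -> (4,2) -> (4,3) -> (4,4) -> (4,5)

The budget equals the shortest possible length, so every move has to be on a shortest route through the required cells.
Route from (3,4): up 1 to (2,4), left 1 to (2,3), up 1 to (1,3), left 1 to (1,2), down 3 to (4,2), right 3 to (4,5) — 10 moves in all.
Check: all required cells visited; 10 ≤ 10 moves.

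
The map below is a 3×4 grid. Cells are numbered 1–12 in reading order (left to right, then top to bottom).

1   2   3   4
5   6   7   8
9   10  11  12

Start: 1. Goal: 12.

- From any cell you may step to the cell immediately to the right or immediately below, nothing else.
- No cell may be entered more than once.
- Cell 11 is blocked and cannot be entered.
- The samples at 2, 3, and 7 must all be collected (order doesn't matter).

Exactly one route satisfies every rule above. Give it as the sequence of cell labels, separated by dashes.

Moves only go right or down, so the column and row indices never decrease.
Route from 1: right 2 to 3, down 1 to 7, right 1 to 8, down 1 to 12 — 5 moves in all.
Check: all required cells visited.

1 - 2 - 3 - 7 - 8 - 12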